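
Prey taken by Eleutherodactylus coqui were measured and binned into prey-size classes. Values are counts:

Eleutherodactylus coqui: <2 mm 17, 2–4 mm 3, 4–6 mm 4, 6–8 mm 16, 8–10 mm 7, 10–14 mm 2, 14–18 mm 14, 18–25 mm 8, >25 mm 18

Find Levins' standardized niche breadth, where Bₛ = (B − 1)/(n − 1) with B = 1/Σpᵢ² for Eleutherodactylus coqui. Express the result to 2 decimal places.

Proportions for Eleutherodactylus coqui (n=89): 17/89=0.1910, 3/89=0.0337, 4/89=0.0449, 16/89=0.1798, 7/89=0.0787, 2/89=0.0225, 14/89=0.1573, 8/89=0.0899, 18/89=0.2022
Σpᵢ² = 0.1910² + 0.0337² + 0.0449² + 0.1798² + 0.0787² + 0.0225² + 0.1573² + 0.0899² + 0.2022² = 0.036481 + 0.001136 + 0.002016 + 0.032328 + 0.006194 + 0.000506 + 0.024743 + 0.008082 + 0.040885 = 0.152371
B = 1 / 0.152371 = 6.5629
Bₛ = (B − 1)/(n − 1) = (6.5629 − 1)/(9 − 1) = 5.5629/8 = 0.6954

0.70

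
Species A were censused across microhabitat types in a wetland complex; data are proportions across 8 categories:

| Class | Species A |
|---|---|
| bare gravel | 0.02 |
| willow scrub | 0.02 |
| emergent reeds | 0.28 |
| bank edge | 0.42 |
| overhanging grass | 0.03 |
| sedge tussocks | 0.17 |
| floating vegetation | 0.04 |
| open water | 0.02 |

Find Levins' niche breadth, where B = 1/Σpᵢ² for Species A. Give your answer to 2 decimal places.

3.48

Σpᵢ² = 0.02² + 0.02² + 0.28² + 0.42² + 0.03² + 0.17² + 0.04² + 0.02² = 0.0004 + 0.0004 + 0.0784 + 0.1764 + 0.0009 + 0.0289 + 0.0016 + 0.0004 = 0.2874
B = 1 / 0.2874 = 3.4795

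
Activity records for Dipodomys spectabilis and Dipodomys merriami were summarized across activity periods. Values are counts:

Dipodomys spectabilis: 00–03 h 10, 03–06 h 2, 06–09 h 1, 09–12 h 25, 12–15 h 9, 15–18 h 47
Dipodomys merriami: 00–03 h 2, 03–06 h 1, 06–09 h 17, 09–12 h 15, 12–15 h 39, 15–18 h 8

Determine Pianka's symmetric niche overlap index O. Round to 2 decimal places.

0.45

Proportions for Dipodomys spectabilis (n=94): 10/94=0.1064, 2/94=0.0213, 1/94=0.0106, 25/94=0.2660, 9/94=0.0957, 47/94=0.5000
Proportions for Dipodomys merriami (n=82): 2/82=0.0244, 1/82=0.0122, 17/82=0.2073, 15/82=0.1829, 39/82=0.4756, 8/82=0.0976
Σ p₁ᵢp₂ᵢ = 0.002596 + 0.000260 + 0.002197 + 0.048651 + 0.045515 + 0.048800 = 0.148019
Σp_1ᵢ² = 0.1064² + 0.0213² + 0.0106² + 0.2660² + 0.0957² + 0.5000² = 0.011321 + 0.000454 + 0.000112 + 0.070756 + 0.009158 + 0.250000 = 0.341801
Σp_2ᵢ² = 0.0244² + 0.0122² + 0.2073² + 0.1829² + 0.4756² + 0.0976² = 0.000595 + 0.000149 + 0.042973 + 0.033452 + 0.226195 + 0.009526 = 0.312890
O = 0.148019 / √(0.341801 × 0.312890) = 0.148019 / 0.3270262 = 0.4526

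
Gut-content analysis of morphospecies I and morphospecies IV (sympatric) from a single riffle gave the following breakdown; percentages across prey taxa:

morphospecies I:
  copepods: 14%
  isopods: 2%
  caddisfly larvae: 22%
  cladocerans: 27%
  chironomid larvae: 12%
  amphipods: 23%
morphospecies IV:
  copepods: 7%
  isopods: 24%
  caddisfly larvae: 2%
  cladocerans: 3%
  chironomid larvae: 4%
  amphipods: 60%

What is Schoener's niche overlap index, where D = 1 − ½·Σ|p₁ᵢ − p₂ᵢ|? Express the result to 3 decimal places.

Convert percentages to proportions (divide by 100).
Σ|p₁ᵢ − p₂ᵢ| = 0.07 + 0.22 + 0.20 + 0.24 + 0.08 + 0.37 = 1.18
D = 1 − ½ × 1.18 = 1 − 0.590 = 0.41000

0.410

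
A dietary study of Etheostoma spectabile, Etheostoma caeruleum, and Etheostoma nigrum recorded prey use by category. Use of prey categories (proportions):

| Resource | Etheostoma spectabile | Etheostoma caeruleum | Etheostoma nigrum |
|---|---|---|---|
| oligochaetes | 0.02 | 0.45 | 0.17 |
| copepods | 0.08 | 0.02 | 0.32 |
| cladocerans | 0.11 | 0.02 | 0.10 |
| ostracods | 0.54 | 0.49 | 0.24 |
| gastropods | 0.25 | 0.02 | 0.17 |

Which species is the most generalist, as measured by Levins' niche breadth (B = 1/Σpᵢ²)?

Etheostoma nigrum

Σp_specᵢ² = 0.02² + 0.08² + 0.11² + 0.54² + 0.25² = 0.0004 + 0.0064 + 0.0121 + 0.2916 + 0.0625 = 0.3730
B_spec = 1 / 0.3730 = 2.6810
Σp_caerᵢ² = 0.45² + 0.02² + 0.02² + 0.49² + 0.02² = 0.2025 + 0.0004 + 0.0004 + 0.2401 + 0.0004 = 0.4438
B_caer = 1 / 0.4438 = 2.2533
Σp_nigrᵢ² = 0.17² + 0.32² + 0.10² + 0.24² + 0.17² = 0.0289 + 0.1024 + 0.0100 + 0.0576 + 0.0289 = 0.2278
B_nigr = 1 / 0.2278 = 4.3898
Highest B → broadest niche (most generalist): Etheostoma nigrum (B = 4.39).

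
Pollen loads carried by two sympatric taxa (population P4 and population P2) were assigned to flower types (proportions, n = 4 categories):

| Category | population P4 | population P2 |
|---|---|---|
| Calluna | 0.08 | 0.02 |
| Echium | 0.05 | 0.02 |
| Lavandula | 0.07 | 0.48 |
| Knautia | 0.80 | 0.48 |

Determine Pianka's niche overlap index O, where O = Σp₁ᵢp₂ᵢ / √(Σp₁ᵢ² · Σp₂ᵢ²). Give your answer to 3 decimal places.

0.765

Σ p₁ᵢp₂ᵢ = 0.0016 + 0.0010 + 0.0336 + 0.3840 = 0.4202
Σp_1ᵢ² = 0.08² + 0.05² + 0.07² + 0.80² = 0.0064 + 0.0025 + 0.0049 + 0.6400 = 0.6538
Σp_2ᵢ² = 0.02² + 0.02² + 0.48² + 0.48² = 0.0004 + 0.0004 + 0.2304 + 0.2304 = 0.4616
O = 0.4202 / √(0.6538 × 0.4616) = 0.4202 / 0.549358 = 0.76489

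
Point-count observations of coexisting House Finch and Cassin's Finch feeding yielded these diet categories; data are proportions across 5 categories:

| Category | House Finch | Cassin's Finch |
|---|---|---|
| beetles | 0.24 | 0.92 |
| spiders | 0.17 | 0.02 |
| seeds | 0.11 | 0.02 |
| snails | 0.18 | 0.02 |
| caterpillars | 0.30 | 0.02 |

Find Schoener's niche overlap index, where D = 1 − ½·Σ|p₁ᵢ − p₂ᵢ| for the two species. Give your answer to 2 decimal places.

0.32

Σ|p₁ᵢ − p₂ᵢ| = 0.68 + 0.15 + 0.09 + 0.16 + 0.28 = 1.36
D = 1 − ½ × 1.36 = 1 − 0.680 = 0.3200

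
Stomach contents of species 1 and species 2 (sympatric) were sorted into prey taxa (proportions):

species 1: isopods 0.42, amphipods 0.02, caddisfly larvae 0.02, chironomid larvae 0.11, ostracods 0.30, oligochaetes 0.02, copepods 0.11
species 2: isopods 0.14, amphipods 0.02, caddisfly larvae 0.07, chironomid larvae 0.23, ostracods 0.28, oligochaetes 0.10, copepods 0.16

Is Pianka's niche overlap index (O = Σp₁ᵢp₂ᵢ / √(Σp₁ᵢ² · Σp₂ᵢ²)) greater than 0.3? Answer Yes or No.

Σ p₁ᵢp₂ᵢ = 0.0588 + 0.0004 + 0.0014 + 0.0253 + 0.0840 + 0.0020 + 0.0176 = 0.1895
Σp_1ᵢ² = 0.42² + 0.02² + 0.02² + 0.11² + 0.30² + 0.02² + 0.11² = 0.1764 + 0.0004 + 0.0004 + 0.0121 + 0.0900 + 0.0004 + 0.0121 = 0.2918
Σp_2ᵢ² = 0.14² + 0.02² + 0.07² + 0.23² + 0.28² + 0.10² + 0.16² = 0.0196 + 0.0004 + 0.0049 + 0.0529 + 0.0784 + 0.0100 + 0.0256 = 0.1918
O = 0.1895 / √(0.2918 × 0.1918) = 0.1895 / 0.23657 = 0.8010
O = 0.8010 > 0.3 → Yes.

Yes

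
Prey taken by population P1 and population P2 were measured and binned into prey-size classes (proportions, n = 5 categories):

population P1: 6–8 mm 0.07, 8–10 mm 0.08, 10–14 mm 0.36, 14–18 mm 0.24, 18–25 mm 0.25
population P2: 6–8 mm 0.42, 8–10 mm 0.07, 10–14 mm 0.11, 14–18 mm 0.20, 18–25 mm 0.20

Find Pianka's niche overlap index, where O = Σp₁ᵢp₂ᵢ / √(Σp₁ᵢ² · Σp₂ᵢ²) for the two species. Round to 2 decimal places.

Σ p₁ᵢp₂ᵢ = 0.0294 + 0.0056 + 0.0396 + 0.0480 + 0.0500 = 0.1726
Σp_1ᵢ² = 0.07² + 0.08² + 0.36² + 0.24² + 0.25² = 0.0049 + 0.0064 + 0.1296 + 0.0576 + 0.0625 = 0.2610
Σp_2ᵢ² = 0.42² + 0.07² + 0.11² + 0.20² + 0.20² = 0.1764 + 0.0049 + 0.0121 + 0.0400 + 0.0400 = 0.2734
O = 0.1726 / √(0.2610 × 0.2734) = 0.1726 / 0.26713 = 0.6461

0.65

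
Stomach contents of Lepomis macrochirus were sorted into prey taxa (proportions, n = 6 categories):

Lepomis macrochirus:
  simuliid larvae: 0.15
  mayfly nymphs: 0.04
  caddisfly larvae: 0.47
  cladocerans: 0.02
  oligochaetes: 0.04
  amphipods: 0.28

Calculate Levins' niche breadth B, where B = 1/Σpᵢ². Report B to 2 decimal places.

Σpᵢ² = 0.15² + 0.04² + 0.47² + 0.02² + 0.04² + 0.28² = 0.0225 + 0.0016 + 0.2209 + 0.0004 + 0.0016 + 0.0784 = 0.3254
B = 1 / 0.3254 = 3.0731

3.07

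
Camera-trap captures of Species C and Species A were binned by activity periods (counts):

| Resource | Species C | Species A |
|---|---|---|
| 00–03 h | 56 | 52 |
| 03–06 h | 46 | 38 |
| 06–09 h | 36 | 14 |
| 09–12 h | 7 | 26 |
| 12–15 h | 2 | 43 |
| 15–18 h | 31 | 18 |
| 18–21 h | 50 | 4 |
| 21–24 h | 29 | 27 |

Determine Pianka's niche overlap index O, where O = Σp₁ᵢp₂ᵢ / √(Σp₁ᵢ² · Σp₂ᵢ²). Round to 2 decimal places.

Proportions for Species C (n=257): 56/257=0.2179, 46/257=0.1790, 36/257=0.1401, 7/257=0.0272, 2/257=0.0078, 31/257=0.1206, 50/257=0.1946, 29/257=0.1128
Proportions for Species A (n=222): 52/222=0.2342, 38/222=0.1712, 14/222=0.0631, 26/222=0.1171, 43/222=0.1937, 18/222=0.0811, 4/222=0.0180, 27/222=0.1216
Σ p₁ᵢp₂ᵢ = 0.051032 + 0.030645 + 0.008840 + 0.003185 + 0.001511 + 0.009781 + 0.003503 + 0.013716 = 0.122213
Σp_1ᵢ² = 0.2179² + 0.1790² + 0.1401² + 0.0272² + 0.0078² + 0.1206² + 0.1946² + 0.1128² = 0.047480 + 0.032041 + 0.019628 + 0.000740 + 0.000061 + 0.014544 + 0.037869 + 0.012724 = 0.165087
Σp_2ᵢ² = 0.2342² + 0.1712² + 0.0631² + 0.1171² + 0.1937² + 0.0811² + 0.0180² + 0.1216² = 0.054850 + 0.029309 + 0.003982 + 0.013712 + 0.037520 + 0.006577 + 0.000324 + 0.014787 = 0.161061
O = 0.122213 / √(0.165087 × 0.161061) = 0.122213 / 0.1630616 = 0.7495

0.75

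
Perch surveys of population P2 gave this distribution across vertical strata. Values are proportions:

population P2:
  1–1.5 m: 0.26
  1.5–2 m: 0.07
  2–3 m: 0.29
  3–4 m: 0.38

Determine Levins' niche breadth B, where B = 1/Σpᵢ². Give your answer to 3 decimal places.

Σpᵢ² = 0.26² + 0.07² + 0.29² + 0.38² = 0.0676 + 0.0049 + 0.0841 + 0.1444 = 0.3010
B = 1 / 0.3010 = 3.32226

3.322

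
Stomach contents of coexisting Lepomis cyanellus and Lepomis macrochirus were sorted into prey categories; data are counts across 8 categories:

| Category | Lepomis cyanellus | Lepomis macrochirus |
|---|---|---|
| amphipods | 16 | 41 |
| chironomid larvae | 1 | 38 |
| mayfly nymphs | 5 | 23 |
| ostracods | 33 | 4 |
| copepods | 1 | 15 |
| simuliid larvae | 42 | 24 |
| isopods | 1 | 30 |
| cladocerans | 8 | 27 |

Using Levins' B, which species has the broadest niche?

Lepomis macrochirus

Proportions for Lepomis cyanellus (n=107): 16/107=0.1495, 1/107=0.0093, 5/107=0.0467, 33/107=0.3084, 1/107=0.0093, 42/107=0.3925, 1/107=0.0093, 8/107=0.0748
Proportions for Lepomis macrochirus (n=202): 41/202=0.2030, 38/202=0.1881, 23/202=0.1139, 4/202=0.0198, 15/202=0.0743, 24/202=0.1188, 30/202=0.1485, 27/202=0.1337
Σp_cyanᵢ² = 0.1495² + 0.0093² + 0.0467² + 0.3084² + 0.0093² + 0.3925² + 0.0093² + 0.0748² = 0.022350 + 0.000086 + 0.002181 + 0.095111 + 0.000086 + 0.154056 + 0.000086 + 0.005595 = 0.279551
B_cyan = 1 / 0.279551 = 3.5772
Σp_macrᵢ² = 0.2030² + 0.1881² + 0.1139² + 0.0198² + 0.0743² + 0.1188² + 0.1485² + 0.1337² = 0.041209 + 0.035382 + 0.012973 + 0.000392 + 0.005520 + 0.014113 + 0.022052 + 0.017876 = 0.149517
B_macr = 1 / 0.149517 = 6.6882
Highest B → broadest niche (most generalist): Lepomis macrochirus (B = 6.69).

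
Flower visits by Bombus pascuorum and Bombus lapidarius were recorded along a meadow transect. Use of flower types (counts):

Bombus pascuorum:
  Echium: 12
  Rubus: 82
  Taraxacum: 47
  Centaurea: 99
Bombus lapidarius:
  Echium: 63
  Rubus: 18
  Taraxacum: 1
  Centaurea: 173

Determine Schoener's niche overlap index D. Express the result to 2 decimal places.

Proportions for Bombus pascuorum (n=240): 12/240=0.0500, 82/240=0.3417, 47/240=0.1958, 99/240=0.4125
Proportions for Bombus lapidarius (n=255): 63/255=0.2471, 18/255=0.0706, 1/255=0.0039, 173/255=0.6784
Σ|p₁ᵢ − p₂ᵢ| = 0.1971 + 0.2711 + 0.1919 + 0.2659 = 0.9260
D = 1 − ½ × 0.9260 = 1 − 0.46300 = 0.53700

0.54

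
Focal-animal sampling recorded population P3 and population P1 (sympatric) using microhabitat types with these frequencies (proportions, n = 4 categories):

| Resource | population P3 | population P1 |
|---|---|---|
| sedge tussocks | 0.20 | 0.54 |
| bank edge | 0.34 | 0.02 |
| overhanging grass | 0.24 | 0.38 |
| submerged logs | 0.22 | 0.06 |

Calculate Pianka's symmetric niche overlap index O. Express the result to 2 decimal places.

Σ p₁ᵢp₂ᵢ = 0.1080 + 0.0068 + 0.0912 + 0.0132 = 0.2192
Σp_1ᵢ² = 0.20² + 0.34² + 0.24² + 0.22² = 0.0400 + 0.1156 + 0.0576 + 0.0484 = 0.2616
Σp_2ᵢ² = 0.54² + 0.02² + 0.38² + 0.06² = 0.2916 + 0.0004 + 0.1444 + 0.0036 = 0.4400
O = 0.2192 / √(0.2616 × 0.4400) = 0.2192 / 0.33927 = 0.6461

0.65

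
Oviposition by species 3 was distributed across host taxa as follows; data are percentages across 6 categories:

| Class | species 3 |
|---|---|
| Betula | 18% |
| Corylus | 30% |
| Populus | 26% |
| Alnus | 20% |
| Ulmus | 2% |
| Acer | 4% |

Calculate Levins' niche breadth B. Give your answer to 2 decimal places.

Convert percentages to proportions (divide by 100).
Σpᵢ² = 0.18² + 0.30² + 0.26² + 0.20² + 0.02² + 0.04² = 0.0324 + 0.0900 + 0.0676 + 0.0400 + 0.0004 + 0.0016 = 0.2320
B = 1 / 0.2320 = 4.3103

4.31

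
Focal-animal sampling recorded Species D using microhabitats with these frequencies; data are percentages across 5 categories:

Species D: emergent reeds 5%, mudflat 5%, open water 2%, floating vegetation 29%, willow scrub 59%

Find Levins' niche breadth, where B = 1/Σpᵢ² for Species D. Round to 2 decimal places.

2.29

Convert percentages to proportions (divide by 100).
Σpᵢ² = 0.05² + 0.05² + 0.02² + 0.29² + 0.59² = 0.0025 + 0.0025 + 0.0004 + 0.0841 + 0.3481 = 0.4376
B = 1 / 0.4376 = 2.2852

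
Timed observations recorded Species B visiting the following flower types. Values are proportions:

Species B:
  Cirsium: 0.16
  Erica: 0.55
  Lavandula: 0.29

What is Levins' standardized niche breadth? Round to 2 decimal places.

0.71

Σpᵢ² = 0.16² + 0.55² + 0.29² = 0.0256 + 0.3025 + 0.0841 = 0.4122
B = 1 / 0.4122 = 2.4260
Bₛ = (B − 1)/(n − 1) = (2.4260 − 1)/(3 − 1) = 1.4260/2 = 0.7130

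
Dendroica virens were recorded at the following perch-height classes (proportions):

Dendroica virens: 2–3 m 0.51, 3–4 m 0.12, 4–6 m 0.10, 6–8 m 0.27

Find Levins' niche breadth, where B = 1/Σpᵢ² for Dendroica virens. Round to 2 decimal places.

Σpᵢ² = 0.51² + 0.12² + 0.10² + 0.27² = 0.2601 + 0.0144 + 0.0100 + 0.0729 = 0.3574
B = 1 / 0.3574 = 2.7980

2.80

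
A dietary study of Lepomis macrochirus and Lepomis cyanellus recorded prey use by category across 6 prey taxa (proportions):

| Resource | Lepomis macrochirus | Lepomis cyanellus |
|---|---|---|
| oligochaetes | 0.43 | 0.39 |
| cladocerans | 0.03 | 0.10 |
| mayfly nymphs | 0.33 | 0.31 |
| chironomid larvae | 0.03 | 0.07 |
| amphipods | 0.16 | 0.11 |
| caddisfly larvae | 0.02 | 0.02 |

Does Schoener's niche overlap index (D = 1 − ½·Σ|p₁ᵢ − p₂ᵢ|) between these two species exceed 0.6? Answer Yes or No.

Yes

Σ|p₁ᵢ − p₂ᵢ| = 0.04 + 0.07 + 0.02 + 0.04 + 0.05 + 0.00 = 0.22
D = 1 − ½ × 0.22 = 1 − 0.110 = 0.8900
D = 0.8900 > 0.6 → Yes.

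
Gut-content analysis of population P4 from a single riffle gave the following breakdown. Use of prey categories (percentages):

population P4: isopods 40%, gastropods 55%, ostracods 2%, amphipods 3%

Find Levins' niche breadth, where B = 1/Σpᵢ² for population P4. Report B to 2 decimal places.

Convert percentages to proportions (divide by 100).
Σpᵢ² = 0.40² + 0.55² + 0.02² + 0.03² = 0.1600 + 0.3025 + 0.0004 + 0.0009 = 0.4638
B = 1 / 0.4638 = 2.1561

2.16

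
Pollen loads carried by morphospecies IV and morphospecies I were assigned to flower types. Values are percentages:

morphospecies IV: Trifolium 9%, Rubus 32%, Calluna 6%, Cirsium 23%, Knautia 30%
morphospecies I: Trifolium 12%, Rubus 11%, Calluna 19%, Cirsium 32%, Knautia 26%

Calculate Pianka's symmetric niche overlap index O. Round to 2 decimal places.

0.85

Convert percentages to proportions (divide by 100).
Σ p₁ᵢp₂ᵢ = 0.0108 + 0.0352 + 0.0114 + 0.0736 + 0.0780 = 0.2090
Σp_1ᵢ² = 0.09² + 0.32² + 0.06² + 0.23² + 0.30² = 0.0081 + 0.1024 + 0.0036 + 0.0529 + 0.0900 = 0.2570
Σp_2ᵢ² = 0.12² + 0.11² + 0.19² + 0.32² + 0.26² = 0.0144 + 0.0121 + 0.0361 + 0.1024 + 0.0676 = 0.2326
O = 0.2090 / √(0.2570 × 0.2326) = 0.2090 / 0.24450 = 0.8548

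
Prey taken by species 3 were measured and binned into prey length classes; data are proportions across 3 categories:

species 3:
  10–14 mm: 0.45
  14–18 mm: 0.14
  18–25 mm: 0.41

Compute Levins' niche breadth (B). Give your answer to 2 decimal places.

Σpᵢ² = 0.45² + 0.14² + 0.41² = 0.2025 + 0.0196 + 0.1681 = 0.3902
B = 1 / 0.3902 = 2.5628

2.56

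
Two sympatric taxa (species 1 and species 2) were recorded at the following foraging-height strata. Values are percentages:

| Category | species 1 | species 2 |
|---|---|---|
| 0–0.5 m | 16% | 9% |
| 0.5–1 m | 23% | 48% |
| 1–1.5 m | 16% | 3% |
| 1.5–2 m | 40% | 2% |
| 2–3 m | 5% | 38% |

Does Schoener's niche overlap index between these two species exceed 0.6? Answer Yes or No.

No

Convert percentages to proportions (divide by 100).
Σ|p₁ᵢ − p₂ᵢ| = 0.07 + 0.25 + 0.13 + 0.38 + 0.33 = 1.16
D = 1 − ½ × 1.16 = 1 − 0.580 = 0.4200
D = 0.4200 < 0.6 → No.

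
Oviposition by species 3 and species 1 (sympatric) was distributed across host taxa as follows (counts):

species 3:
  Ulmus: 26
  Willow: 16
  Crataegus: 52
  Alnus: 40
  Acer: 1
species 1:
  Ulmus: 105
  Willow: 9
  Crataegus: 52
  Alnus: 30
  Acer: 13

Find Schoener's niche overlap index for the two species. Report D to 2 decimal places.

0.64

Proportions for species 3 (n=135): 26/135=0.1926, 16/135=0.1185, 52/135=0.3852, 40/135=0.2963, 1/135=0.0074
Proportions for species 1 (n=209): 105/209=0.5024, 9/209=0.0431, 52/209=0.2488, 30/209=0.1435, 13/209=0.0622
Σ|p₁ᵢ − p₂ᵢ| = 0.3098 + 0.0754 + 0.1364 + 0.1528 + 0.0548 = 0.7292
D = 1 − ½ × 0.7292 = 1 − 0.36460 = 0.63540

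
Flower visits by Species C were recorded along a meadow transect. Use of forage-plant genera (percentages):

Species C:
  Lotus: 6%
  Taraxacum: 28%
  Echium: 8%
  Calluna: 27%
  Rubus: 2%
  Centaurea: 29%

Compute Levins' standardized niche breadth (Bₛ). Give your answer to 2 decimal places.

0.61

Convert percentages to proportions (divide by 100).
Σpᵢ² = 0.06² + 0.28² + 0.08² + 0.27² + 0.02² + 0.29² = 0.0036 + 0.0784 + 0.0064 + 0.0729 + 0.0004 + 0.0841 = 0.2458
B = 1 / 0.2458 = 4.0683
Bₛ = (B − 1)/(n − 1) = (4.0683 − 1)/(6 − 1) = 3.0683/5 = 0.6137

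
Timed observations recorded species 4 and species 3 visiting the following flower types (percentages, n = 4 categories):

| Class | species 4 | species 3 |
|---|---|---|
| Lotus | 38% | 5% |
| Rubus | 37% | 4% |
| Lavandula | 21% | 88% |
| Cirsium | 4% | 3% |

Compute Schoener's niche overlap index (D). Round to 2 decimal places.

0.33

Convert percentages to proportions (divide by 100).
Σ|p₁ᵢ − p₂ᵢ| = 0.33 + 0.33 + 0.67 + 0.01 = 1.34
D = 1 − ½ × 1.34 = 1 − 0.670 = 0.3300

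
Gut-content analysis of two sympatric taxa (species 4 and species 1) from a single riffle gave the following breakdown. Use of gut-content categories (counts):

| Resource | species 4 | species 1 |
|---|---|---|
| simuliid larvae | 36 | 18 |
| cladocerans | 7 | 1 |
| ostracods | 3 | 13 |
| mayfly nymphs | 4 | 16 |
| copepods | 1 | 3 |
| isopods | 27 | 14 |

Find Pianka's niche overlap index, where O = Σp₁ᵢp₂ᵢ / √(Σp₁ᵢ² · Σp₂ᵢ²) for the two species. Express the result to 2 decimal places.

Proportions for species 4 (n=78): 36/78=0.4615, 7/78=0.0897, 3/78=0.0385, 4/78=0.0513, 1/78=0.0128, 27/78=0.3462
Proportions for species 1 (n=65): 18/65=0.2769, 1/65=0.0154, 13/65=0.2000, 16/65=0.2462, 3/65=0.0462, 14/65=0.2154
Σ p₁ᵢp₂ᵢ = 0.127789 + 0.001381 + 0.007700 + 0.012630 + 0.000591 + 0.074571 = 0.224662
Σp_1ᵢ² = 0.4615² + 0.0897² + 0.0385² + 0.0513² + 0.0128² + 0.3462² = 0.212982 + 0.008046 + 0.001482 + 0.002632 + 0.000164 + 0.119854 = 0.345160
Σp_2ᵢ² = 0.2769² + 0.0154² + 0.2000² + 0.2462² + 0.0462² + 0.2154² = 0.076674 + 0.000237 + 0.040000 + 0.060614 + 0.002134 + 0.046397 = 0.226056
O = 0.224662 / √(0.345160 × 0.226056) = 0.224662 / 0.2793304 = 0.8043

0.80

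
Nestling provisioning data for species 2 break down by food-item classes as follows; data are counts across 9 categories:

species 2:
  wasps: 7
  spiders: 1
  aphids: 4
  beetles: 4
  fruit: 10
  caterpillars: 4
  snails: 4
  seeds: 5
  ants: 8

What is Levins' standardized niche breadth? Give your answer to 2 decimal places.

0.79

Proportions for species 2 (n=47): 7/47=0.1489, 1/47=0.0213, 4/47=0.0851, 4/47=0.0851, 10/47=0.2128, 4/47=0.0851, 4/47=0.0851, 5/47=0.1064, 8/47=0.1702
Σpᵢ² = 0.1489² + 0.0213² + 0.0851² + 0.0851² + 0.2128² + 0.0851² + 0.0851² + 0.1064² + 0.1702² = 0.022171 + 0.000454 + 0.007242 + 0.007242 + 0.045284 + 0.007242 + 0.007242 + 0.011321 + 0.028968 = 0.137166
B = 1 / 0.137166 = 7.2904
Bₛ = (B − 1)/(n − 1) = (7.2904 − 1)/(9 − 1) = 6.2904/8 = 0.7863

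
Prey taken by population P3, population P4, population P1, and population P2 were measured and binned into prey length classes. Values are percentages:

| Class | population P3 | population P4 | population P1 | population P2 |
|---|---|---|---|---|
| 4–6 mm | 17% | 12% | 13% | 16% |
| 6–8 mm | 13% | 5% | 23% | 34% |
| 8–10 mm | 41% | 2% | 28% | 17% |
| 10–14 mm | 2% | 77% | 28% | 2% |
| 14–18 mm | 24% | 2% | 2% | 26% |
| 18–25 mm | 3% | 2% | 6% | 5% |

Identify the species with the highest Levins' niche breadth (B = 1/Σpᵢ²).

Convert percentages to proportions (divide by 100).
Σp_P3ᵢ² = 0.17² + 0.13² + 0.41² + 0.02² + 0.24² + 0.03² = 0.0289 + 0.0169 + 0.1681 + 0.0004 + 0.0576 + 0.0009 = 0.2728
B_P3 = 1 / 0.2728 = 3.6657
Σp_P4ᵢ² = 0.12² + 0.05² + 0.02² + 0.77² + 0.02² + 0.02² = 0.0144 + 0.0025 + 0.0004 + 0.5929 + 0.0004 + 0.0004 = 0.6110
B_P4 = 1 / 0.6110 = 1.6367
Σp_P1ᵢ² = 0.13² + 0.23² + 0.28² + 0.28² + 0.02² + 0.06² = 0.0169 + 0.0529 + 0.0784 + 0.0784 + 0.0004 + 0.0036 = 0.2306
B_P1 = 1 / 0.2306 = 4.3365
Σp_P2ᵢ² = 0.16² + 0.34² + 0.17² + 0.02² + 0.26² + 0.05² = 0.0256 + 0.1156 + 0.0289 + 0.0004 + 0.0676 + 0.0025 = 0.2406
B_P2 = 1 / 0.2406 = 4.1563
Highest B → broadest niche (most generalist): population P1 (B = 4.34).

population P1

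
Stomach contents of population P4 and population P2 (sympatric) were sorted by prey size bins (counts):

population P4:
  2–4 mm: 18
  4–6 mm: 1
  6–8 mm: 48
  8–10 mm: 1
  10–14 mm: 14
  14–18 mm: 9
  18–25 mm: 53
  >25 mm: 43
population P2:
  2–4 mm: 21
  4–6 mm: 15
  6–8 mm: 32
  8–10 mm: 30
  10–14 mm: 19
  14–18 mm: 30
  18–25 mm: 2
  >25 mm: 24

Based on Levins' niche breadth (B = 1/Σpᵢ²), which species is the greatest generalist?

Proportions for population P4 (n=187): 18/187=0.0963, 1/187=0.0053, 48/187=0.2567, 1/187=0.0053, 14/187=0.0749, 9/187=0.0481, 53/187=0.2834, 43/187=0.2299
Proportions for population P2 (n=173): 21/173=0.1214, 15/173=0.0867, 32/173=0.1850, 30/173=0.1734, 19/173=0.1098, 30/173=0.1734, 2/173=0.0116, 24/173=0.1387
Σp_P4ᵢ² = 0.0963² + 0.0053² + 0.2567² + 0.0053² + 0.0749² + 0.0481² + 0.2834² + 0.2299² = 0.009274 + 0.000028 + 0.065895 + 0.000028 + 0.005610 + 0.002314 + 0.080316 + 0.052854 = 0.216319
B_P4 = 1 / 0.216319 = 4.6228
Σp_P2ᵢ² = 0.1214² + 0.0867² + 0.1850² + 0.1734² + 0.1098² + 0.1734² + 0.0116² + 0.1387² = 0.014738 + 0.007517 + 0.034225 + 0.030068 + 0.012056 + 0.030068 + 0.000135 + 0.019238 = 0.148045
B_P2 = 1 / 0.148045 = 6.7547
Highest B → broadest niche (most generalist): population P2 (B = 6.75).

population P2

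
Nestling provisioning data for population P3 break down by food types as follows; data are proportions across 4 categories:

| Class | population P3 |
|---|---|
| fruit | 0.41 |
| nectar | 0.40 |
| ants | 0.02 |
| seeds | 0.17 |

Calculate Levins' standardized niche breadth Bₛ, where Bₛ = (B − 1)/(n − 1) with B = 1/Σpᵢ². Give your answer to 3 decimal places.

Σpᵢ² = 0.41² + 0.40² + 0.02² + 0.17² = 0.1681 + 0.1600 + 0.0004 + 0.0289 = 0.3574
B = 1 / 0.3574 = 2.79799
Bₛ = (B − 1)/(n − 1) = (2.79799 − 1)/(4 − 1) = 1.79799/3 = 0.59933

0.599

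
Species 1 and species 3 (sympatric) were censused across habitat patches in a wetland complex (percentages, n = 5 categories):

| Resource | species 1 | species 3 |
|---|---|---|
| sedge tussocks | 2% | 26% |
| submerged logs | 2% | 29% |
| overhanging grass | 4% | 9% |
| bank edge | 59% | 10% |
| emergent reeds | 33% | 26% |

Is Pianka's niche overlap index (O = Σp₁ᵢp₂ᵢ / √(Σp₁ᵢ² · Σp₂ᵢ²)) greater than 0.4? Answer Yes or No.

Convert percentages to proportions (divide by 100).
Σ p₁ᵢp₂ᵢ = 0.0052 + 0.0058 + 0.0036 + 0.0590 + 0.0858 = 0.1594
Σp_1ᵢ² = 0.02² + 0.02² + 0.04² + 0.59² + 0.33² = 0.0004 + 0.0004 + 0.0016 + 0.3481 + 0.1089 = 0.4594
Σp_2ᵢ² = 0.26² + 0.29² + 0.09² + 0.10² + 0.26² = 0.0676 + 0.0841 + 0.0081 + 0.0100 + 0.0676 = 0.2374
O = 0.1594 / √(0.4594 × 0.2374) = 0.1594 / 0.33024 = 0.4827
O = 0.4827 > 0.4 → Yes.

Yes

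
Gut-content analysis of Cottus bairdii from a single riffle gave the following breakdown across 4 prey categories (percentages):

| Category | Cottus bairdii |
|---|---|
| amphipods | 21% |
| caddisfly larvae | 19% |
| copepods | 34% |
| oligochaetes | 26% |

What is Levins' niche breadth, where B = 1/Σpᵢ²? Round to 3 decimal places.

3.797

Convert percentages to proportions (divide by 100).
Σpᵢ² = 0.21² + 0.19² + 0.34² + 0.26² = 0.0441 + 0.0361 + 0.1156 + 0.0676 = 0.2634
B = 1 / 0.2634 = 3.79651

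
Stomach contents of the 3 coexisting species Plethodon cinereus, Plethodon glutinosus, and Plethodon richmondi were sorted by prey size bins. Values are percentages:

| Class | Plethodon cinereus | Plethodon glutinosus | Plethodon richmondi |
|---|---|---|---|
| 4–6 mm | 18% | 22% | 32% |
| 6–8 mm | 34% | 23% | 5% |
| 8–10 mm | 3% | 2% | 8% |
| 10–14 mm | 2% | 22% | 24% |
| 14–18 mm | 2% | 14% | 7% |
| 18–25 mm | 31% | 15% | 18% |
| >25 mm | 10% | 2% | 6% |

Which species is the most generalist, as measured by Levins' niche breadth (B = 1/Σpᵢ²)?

Convert percentages to proportions (divide by 100).
Σp_cineᵢ² = 0.18² + 0.34² + 0.03² + 0.02² + 0.02² + 0.31² + 0.10² = 0.0324 + 0.1156 + 0.0009 + 0.0004 + 0.0004 + 0.0961 + 0.0100 = 0.2558
B_cine = 1 / 0.2558 = 3.9093
Σp_glutᵢ² = 0.22² + 0.23² + 0.02² + 0.22² + 0.14² + 0.15² + 0.02² = 0.0484 + 0.0529 + 0.0004 + 0.0484 + 0.0196 + 0.0225 + 0.0004 = 0.1926
B_glut = 1 / 0.1926 = 5.1921
Σp_richᵢ² = 0.32² + 0.05² + 0.08² + 0.24² + 0.07² + 0.18² + 0.06² = 0.1024 + 0.0025 + 0.0064 + 0.0576 + 0.0049 + 0.0324 + 0.0036 = 0.2098
B_rich = 1 / 0.2098 = 4.7664
Highest B → broadest niche (most generalist): Plethodon glutinosus (B = 5.19).

Plethodon glutinosus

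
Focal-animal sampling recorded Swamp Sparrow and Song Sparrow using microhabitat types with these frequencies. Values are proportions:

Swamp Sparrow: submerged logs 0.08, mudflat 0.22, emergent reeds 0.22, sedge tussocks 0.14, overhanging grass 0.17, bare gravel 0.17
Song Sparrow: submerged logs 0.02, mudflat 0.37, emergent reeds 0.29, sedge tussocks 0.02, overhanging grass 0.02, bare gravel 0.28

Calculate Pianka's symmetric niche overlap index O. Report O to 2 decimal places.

Σ p₁ᵢp₂ᵢ = 0.0016 + 0.0814 + 0.0638 + 0.0028 + 0.0034 + 0.0476 = 0.2006
Σp_1ᵢ² = 0.08² + 0.22² + 0.22² + 0.14² + 0.17² + 0.17² = 0.0064 + 0.0484 + 0.0484 + 0.0196 + 0.0289 + 0.0289 = 0.1806
Σp_2ᵢ² = 0.02² + 0.37² + 0.29² + 0.02² + 0.02² + 0.28² = 0.0004 + 0.1369 + 0.0841 + 0.0004 + 0.0004 + 0.0784 = 0.3006
O = 0.2006 / √(0.1806 × 0.3006) = 0.2006 / 0.23300 = 0.8609

0.86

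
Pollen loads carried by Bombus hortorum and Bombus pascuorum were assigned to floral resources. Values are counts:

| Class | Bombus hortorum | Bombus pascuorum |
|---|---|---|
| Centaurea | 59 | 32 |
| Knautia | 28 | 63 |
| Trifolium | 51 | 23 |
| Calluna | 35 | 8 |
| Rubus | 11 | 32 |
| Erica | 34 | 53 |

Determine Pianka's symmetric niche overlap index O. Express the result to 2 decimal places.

0.77

Proportions for Bombus hortorum (n=218): 59/218=0.2706, 28/218=0.1284, 51/218=0.2339, 35/218=0.1606, 11/218=0.0505, 34/218=0.1560
Proportions for Bombus pascuorum (n=211): 32/211=0.1517, 63/211=0.2986, 23/211=0.1090, 8/211=0.0379, 32/211=0.1517, 53/211=0.2512
Σ p₁ᵢp₂ᵢ = 0.041050 + 0.038340 + 0.025495 + 0.006087 + 0.007661 + 0.039187 = 0.157820
Σp_1ᵢ² = 0.2706² + 0.1284² + 0.2339² + 0.1606² + 0.0505² + 0.1560² = 0.073224 + 0.016487 + 0.054709 + 0.025792 + 0.002550 + 0.024336 = 0.197098
Σp_2ᵢ² = 0.1517² + 0.2986² + 0.1090² + 0.0379² + 0.1517² + 0.2512² = 0.023013 + 0.089162 + 0.011881 + 0.001436 + 0.023013 + 0.063101 = 0.211606
O = 0.157820 / √(0.197098 × 0.211606) = 0.157820 / 0.2042232 = 0.7728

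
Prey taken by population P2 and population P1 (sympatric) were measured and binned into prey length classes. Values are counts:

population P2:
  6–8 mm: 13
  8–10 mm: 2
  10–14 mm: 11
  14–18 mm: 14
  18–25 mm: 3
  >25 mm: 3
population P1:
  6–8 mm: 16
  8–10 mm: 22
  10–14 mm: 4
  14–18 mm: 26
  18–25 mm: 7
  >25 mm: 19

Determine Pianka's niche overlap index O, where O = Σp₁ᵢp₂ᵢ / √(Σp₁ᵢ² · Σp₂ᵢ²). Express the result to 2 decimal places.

Proportions for population P2 (n=46): 13/46=0.2826, 2/46=0.0435, 11/46=0.2391, 14/46=0.3043, 3/46=0.0652, 3/46=0.0652
Proportions for population P1 (n=94): 16/94=0.1702, 22/94=0.2340, 4/94=0.0426, 26/94=0.2766, 7/94=0.0745, 19/94=0.2021
Σ p₁ᵢp₂ᵢ = 0.048099 + 0.010179 + 0.010186 + 0.084169 + 0.004857 + 0.013177 = 0.170667
Σp_1ᵢ² = 0.2826² + 0.0435² + 0.2391² + 0.3043² + 0.0652² + 0.0652² = 0.079863 + 0.001892 + 0.057169 + 0.092598 + 0.004251 + 0.004251 = 0.240024
Σp_2ᵢ² = 0.1702² + 0.2340² + 0.0426² + 0.2766² + 0.0745² + 0.2021² = 0.028968 + 0.054756 + 0.001815 + 0.076508 + 0.005550 + 0.040844 = 0.208441
O = 0.170667 / √(0.240024 × 0.208441) = 0.170667 / 0.2236758 = 0.7630

0.76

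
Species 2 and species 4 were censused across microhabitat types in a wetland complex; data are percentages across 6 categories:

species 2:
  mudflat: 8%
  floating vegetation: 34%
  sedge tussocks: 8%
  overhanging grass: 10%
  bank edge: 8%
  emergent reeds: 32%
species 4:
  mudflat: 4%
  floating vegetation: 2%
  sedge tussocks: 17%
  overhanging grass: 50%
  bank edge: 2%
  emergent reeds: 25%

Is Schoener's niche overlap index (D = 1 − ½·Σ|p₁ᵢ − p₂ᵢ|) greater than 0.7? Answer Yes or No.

Convert percentages to proportions (divide by 100).
Σ|p₁ᵢ − p₂ᵢ| = 0.04 + 0.32 + 0.09 + 0.40 + 0.06 + 0.07 = 0.98
D = 1 − ½ × 0.98 = 1 − 0.490 = 0.5100
D = 0.5100 < 0.7 → No.

No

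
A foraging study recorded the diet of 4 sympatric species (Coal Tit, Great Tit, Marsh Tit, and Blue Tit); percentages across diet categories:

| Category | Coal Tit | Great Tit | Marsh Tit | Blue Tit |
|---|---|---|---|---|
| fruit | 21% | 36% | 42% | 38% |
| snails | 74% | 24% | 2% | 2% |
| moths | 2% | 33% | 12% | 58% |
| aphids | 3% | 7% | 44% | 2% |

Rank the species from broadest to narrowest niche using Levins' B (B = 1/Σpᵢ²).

Great Tit > Marsh Tit > Blue Tit > Coal Tit

Convert percentages to proportions (divide by 100).
Σp_Coalᵢ² = 0.21² + 0.74² + 0.02² + 0.03² = 0.0441 + 0.5476 + 0.0004 + 0.0009 = 0.5930
B_Coal = 1 / 0.5930 = 1.6863
Σp_Greaᵢ² = 0.36² + 0.24² + 0.33² + 0.07² = 0.1296 + 0.0576 + 0.1089 + 0.0049 = 0.3010
B_Grea = 1 / 0.3010 = 3.3223
Σp_Marsᵢ² = 0.42² + 0.02² + 0.12² + 0.44² = 0.1764 + 0.0004 + 0.0144 + 0.1936 = 0.3848
B_Mars = 1 / 0.3848 = 2.5988
Σp_Blueᵢ² = 0.38² + 0.02² + 0.58² + 0.02² = 0.1444 + 0.0004 + 0.3364 + 0.0004 = 0.4816
B_Blue = 1 / 0.4816 = 2.0764
Ranking by B (broadest → narrowest): Great Tit (3.32) > Marsh Tit (2.60) > Blue Tit (2.08) > Coal Tit (1.69)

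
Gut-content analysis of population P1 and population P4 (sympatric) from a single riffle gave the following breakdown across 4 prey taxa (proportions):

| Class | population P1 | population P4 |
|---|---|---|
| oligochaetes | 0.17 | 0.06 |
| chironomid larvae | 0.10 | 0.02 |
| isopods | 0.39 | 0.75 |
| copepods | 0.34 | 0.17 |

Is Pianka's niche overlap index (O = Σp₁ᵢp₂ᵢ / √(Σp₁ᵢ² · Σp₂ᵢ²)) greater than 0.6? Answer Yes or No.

Σ p₁ᵢp₂ᵢ = 0.0102 + 0.0020 + 0.2925 + 0.0578 = 0.3625
Σp_1ᵢ² = 0.17² + 0.10² + 0.39² + 0.34² = 0.0289 + 0.0100 + 0.1521 + 0.1156 = 0.3066
Σp_2ᵢ² = 0.06² + 0.02² + 0.75² + 0.17² = 0.0036 + 0.0004 + 0.5625 + 0.0289 = 0.5954
O = 0.3625 / √(0.3066 × 0.5954) = 0.3625 / 0.42726 = 0.8484
O = 0.8484 > 0.6 → Yes.

Yes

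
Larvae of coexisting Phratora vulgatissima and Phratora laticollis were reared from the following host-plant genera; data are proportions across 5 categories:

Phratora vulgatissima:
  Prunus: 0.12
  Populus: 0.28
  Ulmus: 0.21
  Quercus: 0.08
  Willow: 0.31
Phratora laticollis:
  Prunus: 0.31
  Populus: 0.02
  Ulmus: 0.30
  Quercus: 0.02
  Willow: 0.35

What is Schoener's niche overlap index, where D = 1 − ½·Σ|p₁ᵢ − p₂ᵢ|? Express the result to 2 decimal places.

Σ|p₁ᵢ − p₂ᵢ| = 0.19 + 0.26 + 0.09 + 0.06 + 0.04 = 0.64
D = 1 − ½ × 0.64 = 1 − 0.320 = 0.6800

0.68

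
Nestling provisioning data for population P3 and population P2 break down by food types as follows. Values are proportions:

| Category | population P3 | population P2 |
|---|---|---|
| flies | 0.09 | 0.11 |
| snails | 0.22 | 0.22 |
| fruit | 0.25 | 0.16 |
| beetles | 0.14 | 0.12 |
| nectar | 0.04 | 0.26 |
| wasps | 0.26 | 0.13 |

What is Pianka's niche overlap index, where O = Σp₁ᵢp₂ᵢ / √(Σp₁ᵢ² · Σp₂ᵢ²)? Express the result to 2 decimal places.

0.81

Σ p₁ᵢp₂ᵢ = 0.0099 + 0.0484 + 0.0400 + 0.0168 + 0.0104 + 0.0338 = 0.1593
Σp_1ᵢ² = 0.09² + 0.22² + 0.25² + 0.14² + 0.04² + 0.26² = 0.0081 + 0.0484 + 0.0625 + 0.0196 + 0.0016 + 0.0676 = 0.2078
Σp_2ᵢ² = 0.11² + 0.22² + 0.16² + 0.12² + 0.26² + 0.13² = 0.0121 + 0.0484 + 0.0256 + 0.0144 + 0.0676 + 0.0169 = 0.1850
O = 0.1593 / √(0.2078 × 0.1850) = 0.1593 / 0.19607 = 0.8125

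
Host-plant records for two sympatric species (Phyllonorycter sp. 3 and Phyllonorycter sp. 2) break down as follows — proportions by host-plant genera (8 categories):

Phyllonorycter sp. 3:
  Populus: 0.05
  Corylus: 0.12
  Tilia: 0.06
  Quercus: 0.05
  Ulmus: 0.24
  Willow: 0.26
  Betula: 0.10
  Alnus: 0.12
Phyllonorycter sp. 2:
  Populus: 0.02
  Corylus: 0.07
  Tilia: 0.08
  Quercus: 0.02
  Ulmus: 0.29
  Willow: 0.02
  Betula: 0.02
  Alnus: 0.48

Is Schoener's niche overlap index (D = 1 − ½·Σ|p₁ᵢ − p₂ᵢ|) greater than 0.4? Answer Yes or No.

Σ|p₁ᵢ − p₂ᵢ| = 0.03 + 0.05 + 0.02 + 0.03 + 0.05 + 0.24 + 0.08 + 0.36 = 0.86
D = 1 − ½ × 0.86 = 1 − 0.430 = 0.5700
D = 0.5700 > 0.4 → Yes.

Yes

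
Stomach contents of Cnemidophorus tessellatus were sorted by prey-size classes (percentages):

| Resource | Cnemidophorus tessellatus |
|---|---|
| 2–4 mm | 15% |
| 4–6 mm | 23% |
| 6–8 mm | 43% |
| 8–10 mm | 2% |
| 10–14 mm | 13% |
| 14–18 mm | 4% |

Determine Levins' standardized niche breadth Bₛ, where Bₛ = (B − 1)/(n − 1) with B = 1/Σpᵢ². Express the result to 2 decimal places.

Convert percentages to proportions (divide by 100).
Σpᵢ² = 0.15² + 0.23² + 0.43² + 0.02² + 0.13² + 0.04² = 0.0225 + 0.0529 + 0.1849 + 0.0004 + 0.0169 + 0.0016 = 0.2792
B = 1 / 0.2792 = 3.5817
Bₛ = (B − 1)/(n − 1) = (3.5817 − 1)/(6 − 1) = 2.5817/5 = 0.5163

0.52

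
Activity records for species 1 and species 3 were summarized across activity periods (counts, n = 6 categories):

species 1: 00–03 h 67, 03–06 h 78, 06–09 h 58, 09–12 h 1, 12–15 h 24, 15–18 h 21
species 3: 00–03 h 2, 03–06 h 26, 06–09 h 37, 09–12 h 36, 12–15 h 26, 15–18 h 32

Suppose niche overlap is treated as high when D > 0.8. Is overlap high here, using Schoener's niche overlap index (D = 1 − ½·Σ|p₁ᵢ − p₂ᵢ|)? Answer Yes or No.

Proportions for species 1 (n=249): 67/249=0.2691, 78/249=0.3133, 58/249=0.2329, 1/249=0.0040, 24/249=0.0964, 21/249=0.0843
Proportions for species 3 (n=159): 2/159=0.0126, 26/159=0.1635, 37/159=0.2327, 36/159=0.2264, 26/159=0.1635, 32/159=0.2013
Σ|p₁ᵢ − p₂ᵢ| = 0.2565 + 0.1498 + 0.0002 + 0.2224 + 0.0671 + 0.1170 = 0.8130
D = 1 − ½ × 0.8130 = 1 − 0.40650 = 0.59350
D = 0.59350 < 0.8 → No.

No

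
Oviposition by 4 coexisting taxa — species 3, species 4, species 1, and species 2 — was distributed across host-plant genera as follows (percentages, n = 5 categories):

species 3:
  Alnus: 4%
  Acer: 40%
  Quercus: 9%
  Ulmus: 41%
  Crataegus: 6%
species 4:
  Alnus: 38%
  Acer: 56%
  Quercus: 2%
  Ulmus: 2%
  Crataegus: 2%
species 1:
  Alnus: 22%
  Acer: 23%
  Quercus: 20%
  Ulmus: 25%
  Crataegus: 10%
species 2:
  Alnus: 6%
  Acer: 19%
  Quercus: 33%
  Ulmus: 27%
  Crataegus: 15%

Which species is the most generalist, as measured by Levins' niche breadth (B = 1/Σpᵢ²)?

species 1

Convert percentages to proportions (divide by 100).
Σp_3ᵢ² = 0.04² + 0.40² + 0.09² + 0.41² + 0.06² = 0.0016 + 0.1600 + 0.0081 + 0.1681 + 0.0036 = 0.3414
B_3 = 1 / 0.3414 = 2.9291
Σp_4ᵢ² = 0.38² + 0.56² + 0.02² + 0.02² + 0.02² = 0.1444 + 0.3136 + 0.0004 + 0.0004 + 0.0004 = 0.4592
B_4 = 1 / 0.4592 = 2.1777
Σp_1ᵢ² = 0.22² + 0.23² + 0.20² + 0.25² + 0.10² = 0.0484 + 0.0529 + 0.0400 + 0.0625 + 0.0100 = 0.2138
B_1 = 1 / 0.2138 = 4.6773
Σp_2ᵢ² = 0.06² + 0.19² + 0.33² + 0.27² + 0.15² = 0.0036 + 0.0361 + 0.1089 + 0.0729 + 0.0225 = 0.2440
B_2 = 1 / 0.2440 = 4.0984
Highest B → broadest niche (most generalist): species 1 (B = 4.68).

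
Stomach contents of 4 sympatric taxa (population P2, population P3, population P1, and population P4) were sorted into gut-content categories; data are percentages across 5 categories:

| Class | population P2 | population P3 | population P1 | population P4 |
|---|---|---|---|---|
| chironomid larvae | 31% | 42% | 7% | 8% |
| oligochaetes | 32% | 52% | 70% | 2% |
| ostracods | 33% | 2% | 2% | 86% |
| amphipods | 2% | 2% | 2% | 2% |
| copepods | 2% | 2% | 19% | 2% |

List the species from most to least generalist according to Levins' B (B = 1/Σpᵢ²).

population P2 > population P3 > population P1 > population P4

Convert percentages to proportions (divide by 100).
Σp_P2ᵢ² = 0.31² + 0.32² + 0.33² + 0.02² + 0.02² = 0.0961 + 0.1024 + 0.1089 + 0.0004 + 0.0004 = 0.3082
B_P2 = 1 / 0.3082 = 3.2446
Σp_P3ᵢ² = 0.42² + 0.52² + 0.02² + 0.02² + 0.02² = 0.1764 + 0.2704 + 0.0004 + 0.0004 + 0.0004 = 0.4480
B_P3 = 1 / 0.4480 = 2.2321
Σp_P1ᵢ² = 0.07² + 0.70² + 0.02² + 0.02² + 0.19² = 0.0049 + 0.4900 + 0.0004 + 0.0004 + 0.0361 = 0.5318
B_P1 = 1 / 0.5318 = 1.8804
Σp_P4ᵢ² = 0.08² + 0.02² + 0.86² + 0.02² + 0.02² = 0.0064 + 0.0004 + 0.7396 + 0.0004 + 0.0004 = 0.7472
B_P4 = 1 / 0.7472 = 1.3383
Ranking by B (broadest → narrowest): population P2 (3.24) > population P3 (2.23) > population P1 (1.88) > population P4 (1.34)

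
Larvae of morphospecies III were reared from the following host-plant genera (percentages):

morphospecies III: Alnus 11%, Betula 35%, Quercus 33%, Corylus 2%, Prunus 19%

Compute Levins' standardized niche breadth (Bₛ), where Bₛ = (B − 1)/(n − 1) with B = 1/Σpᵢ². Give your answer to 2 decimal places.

0.64

Convert percentages to proportions (divide by 100).
Σpᵢ² = 0.11² + 0.35² + 0.33² + 0.02² + 0.19² = 0.0121 + 0.1225 + 0.1089 + 0.0004 + 0.0361 = 0.2800
B = 1 / 0.2800 = 3.5714
Bₛ = (B − 1)/(n − 1) = (3.5714 − 1)/(5 − 1) = 2.5714/4 = 0.6429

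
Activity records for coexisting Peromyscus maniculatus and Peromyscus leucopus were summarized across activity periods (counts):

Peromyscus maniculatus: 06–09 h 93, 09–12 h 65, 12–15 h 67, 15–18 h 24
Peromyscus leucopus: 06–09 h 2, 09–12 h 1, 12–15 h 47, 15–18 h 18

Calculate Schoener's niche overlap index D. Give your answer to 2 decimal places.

Proportions for Peromyscus maniculatus (n=249): 93/249=0.3735, 65/249=0.2610, 67/249=0.2691, 24/249=0.0964
Proportions for Peromyscus leucopus (n=68): 2/68=0.0294, 1/68=0.0147, 47/68=0.6912, 18/68=0.2647
Σ|p₁ᵢ − p₂ᵢ| = 0.3441 + 0.2463 + 0.4221 + 0.1683 = 1.1808
D = 1 − ½ × 1.1808 = 1 − 0.59040 = 0.40960

0.41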